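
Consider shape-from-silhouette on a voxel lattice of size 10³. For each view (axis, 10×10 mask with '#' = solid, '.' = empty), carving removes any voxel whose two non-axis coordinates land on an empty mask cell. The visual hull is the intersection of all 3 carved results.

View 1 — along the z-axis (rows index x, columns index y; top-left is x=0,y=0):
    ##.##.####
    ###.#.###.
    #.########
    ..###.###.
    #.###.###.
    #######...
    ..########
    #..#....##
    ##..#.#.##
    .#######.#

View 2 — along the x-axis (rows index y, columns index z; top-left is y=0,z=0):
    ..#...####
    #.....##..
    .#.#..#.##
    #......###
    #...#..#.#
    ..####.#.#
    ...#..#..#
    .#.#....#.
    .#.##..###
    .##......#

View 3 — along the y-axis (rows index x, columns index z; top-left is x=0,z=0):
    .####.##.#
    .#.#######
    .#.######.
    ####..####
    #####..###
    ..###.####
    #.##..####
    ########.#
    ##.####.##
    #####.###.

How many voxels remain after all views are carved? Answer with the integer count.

before carving: 1000 voxels (10×10×10)
carve view 1 (along z, XY-mask fill 70/100): 700 voxels remain
carve view 2 (along x, YZ-mask fill 42/100): 291 voxels remain
carve view 3 (along y, XZ-mask fill 77/100): 234 voxels remain

|visual hull| = 234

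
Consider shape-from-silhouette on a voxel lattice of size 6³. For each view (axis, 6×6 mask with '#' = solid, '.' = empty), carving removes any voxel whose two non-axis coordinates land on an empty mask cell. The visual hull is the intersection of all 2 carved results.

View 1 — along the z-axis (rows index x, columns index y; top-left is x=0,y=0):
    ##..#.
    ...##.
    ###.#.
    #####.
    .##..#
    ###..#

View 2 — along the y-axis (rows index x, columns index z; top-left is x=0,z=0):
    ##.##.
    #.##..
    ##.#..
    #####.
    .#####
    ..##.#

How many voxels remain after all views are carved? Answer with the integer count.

full grid |V| = 216
after view 1 [z-axis, 21 of 36 cells solid] → remaining = 126
after view 2 [y-axis, 23 of 36 cells solid] → remaining = 82

82 voxels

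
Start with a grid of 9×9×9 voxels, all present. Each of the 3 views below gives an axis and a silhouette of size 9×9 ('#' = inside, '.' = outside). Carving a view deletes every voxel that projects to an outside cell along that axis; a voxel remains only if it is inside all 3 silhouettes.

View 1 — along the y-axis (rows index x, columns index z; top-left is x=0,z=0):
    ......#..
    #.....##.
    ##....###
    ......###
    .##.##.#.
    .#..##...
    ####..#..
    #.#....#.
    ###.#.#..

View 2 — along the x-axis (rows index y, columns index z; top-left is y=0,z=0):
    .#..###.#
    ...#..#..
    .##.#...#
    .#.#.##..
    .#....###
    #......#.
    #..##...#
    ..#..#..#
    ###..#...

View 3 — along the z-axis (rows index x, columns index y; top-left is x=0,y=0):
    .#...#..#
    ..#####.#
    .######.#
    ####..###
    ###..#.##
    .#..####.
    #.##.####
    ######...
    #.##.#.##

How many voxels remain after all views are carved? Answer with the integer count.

|visual hull| = 76

initial block: 9^3 = 729
V1 y: intersect with XZ mask (33 set) -- 297 left
V2 x: intersect with YZ mask (32 set) -- 116 left
V3 z: intersect with XY mask (53 set) -- 76 left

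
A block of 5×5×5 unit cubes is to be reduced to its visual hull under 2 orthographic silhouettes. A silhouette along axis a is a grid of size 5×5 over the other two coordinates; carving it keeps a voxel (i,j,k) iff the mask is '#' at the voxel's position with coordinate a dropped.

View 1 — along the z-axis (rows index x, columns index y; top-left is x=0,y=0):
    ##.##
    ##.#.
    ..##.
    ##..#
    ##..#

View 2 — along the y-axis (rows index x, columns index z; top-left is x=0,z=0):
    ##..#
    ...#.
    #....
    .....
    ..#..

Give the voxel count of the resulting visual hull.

|visual hull| = 20

full grid |V| = 125
V1 z: intersect with XY mask (15 set) -- 75 left
V2 y: intersect with XZ mask (6 set) -- 20 left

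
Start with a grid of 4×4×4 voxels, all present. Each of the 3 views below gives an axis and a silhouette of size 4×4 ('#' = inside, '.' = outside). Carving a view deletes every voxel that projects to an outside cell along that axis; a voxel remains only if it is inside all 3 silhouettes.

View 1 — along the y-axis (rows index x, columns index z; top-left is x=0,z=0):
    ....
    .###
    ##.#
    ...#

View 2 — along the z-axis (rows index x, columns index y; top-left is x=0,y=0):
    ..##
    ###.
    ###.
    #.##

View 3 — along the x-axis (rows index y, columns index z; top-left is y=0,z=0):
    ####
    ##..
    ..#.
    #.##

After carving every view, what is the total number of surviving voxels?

12 voxels

before carving: 64 voxels (4×4×4)
V1 y: intersect with XZ mask (7 set) -- 28 left
V2 z: intersect with XY mask (11 set) -- 21 left
V3 x: intersect with YZ mask (10 set) -- 12 left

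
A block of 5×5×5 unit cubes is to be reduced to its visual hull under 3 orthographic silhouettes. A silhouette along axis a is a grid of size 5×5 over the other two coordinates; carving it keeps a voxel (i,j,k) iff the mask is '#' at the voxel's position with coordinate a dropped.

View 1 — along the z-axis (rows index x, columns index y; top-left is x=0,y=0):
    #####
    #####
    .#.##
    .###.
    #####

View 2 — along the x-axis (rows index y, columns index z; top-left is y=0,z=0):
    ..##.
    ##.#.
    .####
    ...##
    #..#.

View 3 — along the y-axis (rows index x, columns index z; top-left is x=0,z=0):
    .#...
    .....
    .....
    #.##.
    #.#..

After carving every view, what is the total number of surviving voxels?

initial block: 5^3 = 125
step 1: project along z, AND mask (21/25) → |grid| = 105
step 2: project along x, AND mask (13/25) → |grid| = 55
step 3: project along y, AND mask (6/25) → |grid| = 11

voxel count = 11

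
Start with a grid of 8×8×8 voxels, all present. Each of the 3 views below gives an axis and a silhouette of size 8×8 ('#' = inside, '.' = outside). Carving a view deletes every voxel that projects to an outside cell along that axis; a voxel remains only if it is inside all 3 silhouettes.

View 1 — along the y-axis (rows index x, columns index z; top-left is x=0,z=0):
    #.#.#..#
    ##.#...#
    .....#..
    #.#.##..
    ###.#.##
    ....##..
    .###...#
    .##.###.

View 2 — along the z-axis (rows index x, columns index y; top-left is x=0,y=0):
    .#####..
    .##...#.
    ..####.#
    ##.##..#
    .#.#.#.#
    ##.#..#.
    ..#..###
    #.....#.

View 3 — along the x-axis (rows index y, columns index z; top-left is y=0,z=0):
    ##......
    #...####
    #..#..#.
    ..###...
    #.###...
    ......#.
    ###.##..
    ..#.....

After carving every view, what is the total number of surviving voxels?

start: 8×8×8 = 512 voxels
  1. axis=1 (XZ plane), |mask|=30  ⇒  voxels=240
  2. axis=2 (XY plane), |mask|=32  ⇒  voxels=115
  3. axis=0 (YZ plane), |mask|=24  ⇒  voxels=47

|visual hull| = 47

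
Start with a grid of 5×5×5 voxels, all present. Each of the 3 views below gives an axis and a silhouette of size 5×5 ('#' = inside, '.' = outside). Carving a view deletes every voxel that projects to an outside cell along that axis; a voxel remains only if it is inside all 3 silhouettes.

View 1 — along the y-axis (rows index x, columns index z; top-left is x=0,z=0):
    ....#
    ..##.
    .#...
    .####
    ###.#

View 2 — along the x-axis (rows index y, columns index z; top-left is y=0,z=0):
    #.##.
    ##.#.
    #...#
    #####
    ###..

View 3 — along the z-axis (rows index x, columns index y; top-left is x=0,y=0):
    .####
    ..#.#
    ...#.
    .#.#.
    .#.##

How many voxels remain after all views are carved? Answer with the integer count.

19 voxels

full grid |V| = 125
[1] y-view keeps 12 columns → grid now 60
[2] x-view keeps 16 columns → grid now 35
[3] z-view keeps 12 columns → grid now 19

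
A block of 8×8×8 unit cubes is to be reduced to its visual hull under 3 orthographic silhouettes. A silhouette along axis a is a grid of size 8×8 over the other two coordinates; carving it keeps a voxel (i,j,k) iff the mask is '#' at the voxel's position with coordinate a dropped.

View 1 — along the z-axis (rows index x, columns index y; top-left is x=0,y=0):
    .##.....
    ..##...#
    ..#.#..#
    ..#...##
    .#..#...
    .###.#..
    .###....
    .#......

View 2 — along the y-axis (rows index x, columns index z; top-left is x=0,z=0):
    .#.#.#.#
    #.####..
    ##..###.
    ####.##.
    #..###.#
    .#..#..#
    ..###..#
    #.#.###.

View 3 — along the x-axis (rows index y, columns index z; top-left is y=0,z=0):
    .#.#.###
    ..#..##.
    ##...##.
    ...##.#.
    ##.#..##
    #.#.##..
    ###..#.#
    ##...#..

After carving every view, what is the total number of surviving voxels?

before carving: 512 voxels (8×8×8)
[1] z-view keeps 21 columns → grid now 168
[2] y-view keeps 37 columns → grid now 95
[3] x-view keeps 32 columns → grid now 43

voxel count = 43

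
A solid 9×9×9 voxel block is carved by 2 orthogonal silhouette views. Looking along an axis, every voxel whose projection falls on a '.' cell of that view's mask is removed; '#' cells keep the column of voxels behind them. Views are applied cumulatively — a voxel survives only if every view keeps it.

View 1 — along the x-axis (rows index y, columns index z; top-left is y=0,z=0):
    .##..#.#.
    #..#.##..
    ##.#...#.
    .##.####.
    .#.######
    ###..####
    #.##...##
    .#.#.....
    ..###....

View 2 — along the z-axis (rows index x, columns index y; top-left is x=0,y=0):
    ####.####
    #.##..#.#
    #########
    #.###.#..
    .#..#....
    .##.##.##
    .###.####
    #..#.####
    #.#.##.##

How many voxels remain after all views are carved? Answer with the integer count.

start: 9×9×9 = 729 voxels
[1] x-view keeps 42 columns → grid now 378
[2] z-view keeps 54 columns → grid now 248

|visual hull| = 248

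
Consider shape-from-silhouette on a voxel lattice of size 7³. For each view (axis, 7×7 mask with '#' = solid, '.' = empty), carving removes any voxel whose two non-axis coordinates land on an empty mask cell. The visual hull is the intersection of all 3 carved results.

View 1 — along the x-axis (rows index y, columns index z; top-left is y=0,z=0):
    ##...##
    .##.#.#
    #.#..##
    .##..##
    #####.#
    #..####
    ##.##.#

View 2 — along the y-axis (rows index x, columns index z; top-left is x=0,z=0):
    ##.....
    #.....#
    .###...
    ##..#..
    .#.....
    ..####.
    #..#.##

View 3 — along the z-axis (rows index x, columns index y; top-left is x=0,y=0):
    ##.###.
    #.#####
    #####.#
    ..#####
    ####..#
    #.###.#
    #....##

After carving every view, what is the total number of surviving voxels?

full grid |V| = 343
  1. axis=0 (YZ plane), |mask|=32  ⇒  voxels=224
  2. axis=1 (XZ plane), |mask|=19  ⇒  voxels=87
  3. axis=2 (XY plane), |mask|=35  ⇒  voxels=63

remaining voxels: 63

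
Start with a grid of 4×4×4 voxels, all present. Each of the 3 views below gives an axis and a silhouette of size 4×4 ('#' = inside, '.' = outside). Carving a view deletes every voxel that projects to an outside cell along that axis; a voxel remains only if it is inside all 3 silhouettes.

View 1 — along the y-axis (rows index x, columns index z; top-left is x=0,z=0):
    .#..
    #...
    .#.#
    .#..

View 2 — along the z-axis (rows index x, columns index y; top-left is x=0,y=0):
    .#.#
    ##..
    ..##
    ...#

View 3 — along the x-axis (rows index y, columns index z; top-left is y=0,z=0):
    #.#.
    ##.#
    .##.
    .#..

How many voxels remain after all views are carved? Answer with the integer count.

full grid |V| = 64
step 1: project along y, AND mask (5/16) → |grid| = 20
step 2: project along z, AND mask (7/16) → |grid| = 9
step 3: project along x, AND mask (8/16) → |grid| = 7

|visual hull| = 7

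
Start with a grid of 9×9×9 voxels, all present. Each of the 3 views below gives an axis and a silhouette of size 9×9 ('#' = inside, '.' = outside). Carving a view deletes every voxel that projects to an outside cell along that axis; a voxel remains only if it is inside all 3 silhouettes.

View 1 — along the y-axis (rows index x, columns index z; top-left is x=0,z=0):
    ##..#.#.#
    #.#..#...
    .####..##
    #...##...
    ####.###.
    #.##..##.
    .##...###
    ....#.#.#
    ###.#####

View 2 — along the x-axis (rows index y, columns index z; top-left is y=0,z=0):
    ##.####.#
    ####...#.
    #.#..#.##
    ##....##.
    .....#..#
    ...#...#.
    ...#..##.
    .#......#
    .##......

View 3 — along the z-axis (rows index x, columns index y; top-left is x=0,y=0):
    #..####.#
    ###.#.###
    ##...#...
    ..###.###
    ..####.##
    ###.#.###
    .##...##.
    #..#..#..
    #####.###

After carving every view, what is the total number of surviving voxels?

remaining voxels: 104

full grid |V| = 729
  1. axis=1 (XZ plane), |mask|=45  ⇒  voxels=405
  2. axis=0 (YZ plane), |mask|=32  ⇒  voxels=159
  3. axis=2 (XY plane), |mask|=50  ⇒  voxels=104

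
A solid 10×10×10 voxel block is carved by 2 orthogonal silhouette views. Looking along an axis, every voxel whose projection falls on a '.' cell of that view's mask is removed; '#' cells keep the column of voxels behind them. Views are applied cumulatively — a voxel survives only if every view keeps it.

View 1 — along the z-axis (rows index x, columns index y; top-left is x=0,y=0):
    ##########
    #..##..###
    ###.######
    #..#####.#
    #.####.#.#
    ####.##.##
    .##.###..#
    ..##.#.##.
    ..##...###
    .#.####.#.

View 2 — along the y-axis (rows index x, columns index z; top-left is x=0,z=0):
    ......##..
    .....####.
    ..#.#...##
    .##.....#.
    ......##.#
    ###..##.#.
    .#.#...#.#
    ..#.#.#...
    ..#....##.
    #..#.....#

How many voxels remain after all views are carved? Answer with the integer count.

voxel count = 242

before carving: 1000 voxels (10×10×10)
after view 1 [z-axis, 69 of 100 cells solid] → remaining = 690
after view 2 [y-axis, 35 of 100 cells solid] → remaining = 242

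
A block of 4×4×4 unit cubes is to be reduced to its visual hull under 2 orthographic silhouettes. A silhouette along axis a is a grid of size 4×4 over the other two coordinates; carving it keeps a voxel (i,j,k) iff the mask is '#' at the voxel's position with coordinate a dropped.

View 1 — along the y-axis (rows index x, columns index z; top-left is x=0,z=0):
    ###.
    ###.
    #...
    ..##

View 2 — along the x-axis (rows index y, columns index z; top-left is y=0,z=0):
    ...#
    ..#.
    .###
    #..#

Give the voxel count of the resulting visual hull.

|visual hull| = 14

full grid |V| = 64
step 1: project along y, AND mask (9/16) → |grid| = 36
step 2: project along x, AND mask (7/16) → |grid| = 14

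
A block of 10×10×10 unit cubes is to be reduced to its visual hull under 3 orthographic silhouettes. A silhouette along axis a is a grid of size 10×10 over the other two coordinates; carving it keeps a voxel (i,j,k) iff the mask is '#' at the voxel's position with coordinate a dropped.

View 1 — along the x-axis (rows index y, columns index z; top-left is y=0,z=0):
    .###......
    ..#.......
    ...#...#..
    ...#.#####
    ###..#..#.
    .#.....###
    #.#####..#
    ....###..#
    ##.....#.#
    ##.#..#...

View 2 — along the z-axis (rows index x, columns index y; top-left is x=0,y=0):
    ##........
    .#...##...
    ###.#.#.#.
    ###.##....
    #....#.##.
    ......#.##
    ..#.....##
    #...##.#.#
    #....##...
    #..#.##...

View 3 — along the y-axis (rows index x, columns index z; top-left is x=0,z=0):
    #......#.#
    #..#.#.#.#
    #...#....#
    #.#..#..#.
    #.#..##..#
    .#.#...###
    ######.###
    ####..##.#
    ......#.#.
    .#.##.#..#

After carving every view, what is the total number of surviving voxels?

initial block: 10^3 = 1000
V1 x: intersect with YZ mask (40 set) -- 400 left
V2 z: intersect with XY mask (38 set) -- 147 left
V3 y: intersect with XZ mask (48 set) -- 70 left

|visual hull| = 70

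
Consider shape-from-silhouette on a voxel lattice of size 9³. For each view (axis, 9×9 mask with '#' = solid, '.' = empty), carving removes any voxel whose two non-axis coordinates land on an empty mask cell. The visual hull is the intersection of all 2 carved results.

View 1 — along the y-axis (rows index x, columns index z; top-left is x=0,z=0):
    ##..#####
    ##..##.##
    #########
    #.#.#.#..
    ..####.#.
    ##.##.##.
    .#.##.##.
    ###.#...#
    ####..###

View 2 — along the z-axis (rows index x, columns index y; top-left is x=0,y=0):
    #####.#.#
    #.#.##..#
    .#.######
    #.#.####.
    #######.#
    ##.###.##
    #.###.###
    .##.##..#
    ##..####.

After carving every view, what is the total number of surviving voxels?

initial block: 9^3 = 729
step 1: project along y, AND mask (54/81) → |grid| = 486
step 2: project along z, AND mask (58/81) → |grid| = 350

voxel count = 350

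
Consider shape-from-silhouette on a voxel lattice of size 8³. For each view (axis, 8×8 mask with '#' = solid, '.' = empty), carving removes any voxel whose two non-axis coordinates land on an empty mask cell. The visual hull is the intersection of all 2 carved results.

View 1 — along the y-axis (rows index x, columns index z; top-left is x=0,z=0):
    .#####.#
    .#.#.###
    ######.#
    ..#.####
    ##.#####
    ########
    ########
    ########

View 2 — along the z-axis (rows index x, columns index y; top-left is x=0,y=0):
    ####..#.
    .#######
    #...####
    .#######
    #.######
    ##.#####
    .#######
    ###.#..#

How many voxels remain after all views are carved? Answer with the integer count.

voxel count = 336

start: 8×8×8 = 512 voxels
  1. axis=1 (XZ plane), |mask|=54  ⇒  voxels=432
  2. axis=2 (XY plane), |mask|=50  ⇒  voxels=336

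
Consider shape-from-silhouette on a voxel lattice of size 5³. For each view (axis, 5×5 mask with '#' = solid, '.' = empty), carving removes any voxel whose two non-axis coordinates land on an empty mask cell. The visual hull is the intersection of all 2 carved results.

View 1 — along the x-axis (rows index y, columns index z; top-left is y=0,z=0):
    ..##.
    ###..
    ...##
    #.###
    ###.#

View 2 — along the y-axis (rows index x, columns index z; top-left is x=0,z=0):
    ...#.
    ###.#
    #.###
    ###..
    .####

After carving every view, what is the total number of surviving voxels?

|visual hull| = 49

start: 5×5×5 = 125 voxels
step 1: project along x, AND mask (15/25) → |grid| = 75
step 2: project along y, AND mask (16/25) → |grid| = 49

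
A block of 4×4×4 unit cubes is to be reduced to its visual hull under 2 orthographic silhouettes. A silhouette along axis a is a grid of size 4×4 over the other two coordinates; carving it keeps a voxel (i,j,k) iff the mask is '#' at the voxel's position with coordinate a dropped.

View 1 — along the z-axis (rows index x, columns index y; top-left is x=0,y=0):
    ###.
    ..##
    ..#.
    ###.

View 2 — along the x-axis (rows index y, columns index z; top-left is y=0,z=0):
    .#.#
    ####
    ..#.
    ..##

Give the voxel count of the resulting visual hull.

full grid |V| = 64
  1. axis=2 (XY plane), |mask|=9  ⇒  voxels=36
  2. axis=0 (YZ plane), |mask|=9  ⇒  voxels=18

voxel count = 18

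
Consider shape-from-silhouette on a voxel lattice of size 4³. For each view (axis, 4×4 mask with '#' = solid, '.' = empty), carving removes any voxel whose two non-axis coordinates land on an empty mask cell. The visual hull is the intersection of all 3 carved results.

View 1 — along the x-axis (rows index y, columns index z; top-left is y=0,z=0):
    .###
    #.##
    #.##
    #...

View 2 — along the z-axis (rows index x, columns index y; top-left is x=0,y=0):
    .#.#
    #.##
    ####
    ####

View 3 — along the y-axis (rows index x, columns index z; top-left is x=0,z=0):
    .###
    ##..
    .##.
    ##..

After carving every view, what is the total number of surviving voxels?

before carving: 64 voxels (4×4×4)
step 1: project along x, AND mask (10/16) → |grid| = 40
step 2: project along z, AND mask (13/16) → |grid| = 31
step 3: project along y, AND mask (9/16) → |grid| = 13

voxel count = 13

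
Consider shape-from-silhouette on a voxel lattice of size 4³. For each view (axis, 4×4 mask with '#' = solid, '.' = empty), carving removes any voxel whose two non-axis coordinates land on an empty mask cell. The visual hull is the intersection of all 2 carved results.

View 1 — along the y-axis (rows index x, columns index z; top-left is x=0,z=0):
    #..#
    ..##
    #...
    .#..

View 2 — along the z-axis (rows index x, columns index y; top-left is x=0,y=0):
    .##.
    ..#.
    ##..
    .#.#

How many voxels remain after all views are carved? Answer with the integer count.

full grid |V| = 64
carve view 1 (along y, XZ-mask fill 6/16): 24 voxels remain
carve view 2 (along z, XY-mask fill 7/16): 10 voxels remain

|visual hull| = 10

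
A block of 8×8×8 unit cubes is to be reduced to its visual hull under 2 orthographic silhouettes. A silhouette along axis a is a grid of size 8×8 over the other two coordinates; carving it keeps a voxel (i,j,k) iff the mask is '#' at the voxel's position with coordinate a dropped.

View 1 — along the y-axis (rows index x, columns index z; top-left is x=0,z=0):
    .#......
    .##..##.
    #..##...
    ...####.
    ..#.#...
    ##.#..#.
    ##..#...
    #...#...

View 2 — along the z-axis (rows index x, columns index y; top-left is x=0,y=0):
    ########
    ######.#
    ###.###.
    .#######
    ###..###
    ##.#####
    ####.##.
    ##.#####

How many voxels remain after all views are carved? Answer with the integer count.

initial block: 8^3 = 512
V1 y: intersect with XZ mask (23 set) -- 184 left
V2 z: intersect with XY mask (54 set) -- 154 left

154 voxels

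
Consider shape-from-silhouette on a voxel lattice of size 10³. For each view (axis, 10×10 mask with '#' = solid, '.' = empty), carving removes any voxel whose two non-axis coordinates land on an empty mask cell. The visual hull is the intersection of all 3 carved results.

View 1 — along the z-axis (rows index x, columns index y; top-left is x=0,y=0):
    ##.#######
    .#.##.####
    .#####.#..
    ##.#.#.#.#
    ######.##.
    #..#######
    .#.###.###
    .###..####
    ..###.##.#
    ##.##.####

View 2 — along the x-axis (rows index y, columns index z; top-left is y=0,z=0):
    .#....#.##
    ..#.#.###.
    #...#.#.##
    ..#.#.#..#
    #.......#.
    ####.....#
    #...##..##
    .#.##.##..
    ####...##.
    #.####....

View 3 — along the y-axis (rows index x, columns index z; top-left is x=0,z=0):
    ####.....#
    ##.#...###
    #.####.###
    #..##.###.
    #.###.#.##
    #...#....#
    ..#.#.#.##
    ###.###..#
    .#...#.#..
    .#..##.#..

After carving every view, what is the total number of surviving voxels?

initial block: 10^3 = 1000
  1. axis=2 (XY plane), |mask|=72  ⇒  voxels=720
  2. axis=0 (YZ plane), |mask|=46  ⇒  voxels=328
  3. axis=1 (XZ plane), |mask|=54  ⇒  voxels=178

178 voxels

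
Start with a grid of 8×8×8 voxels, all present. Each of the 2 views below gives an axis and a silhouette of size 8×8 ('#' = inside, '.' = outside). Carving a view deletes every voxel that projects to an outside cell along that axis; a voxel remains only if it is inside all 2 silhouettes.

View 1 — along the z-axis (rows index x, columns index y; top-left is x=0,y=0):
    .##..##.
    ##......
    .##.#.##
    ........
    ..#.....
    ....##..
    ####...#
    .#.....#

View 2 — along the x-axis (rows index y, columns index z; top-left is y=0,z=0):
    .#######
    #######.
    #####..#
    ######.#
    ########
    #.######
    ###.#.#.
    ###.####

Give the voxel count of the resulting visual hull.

initial block: 8^3 = 512
after view 1 [z-axis, 21 of 64 cells solid] → remaining = 168
after view 2 [x-axis, 54 of 64 cells solid] → remaining = 141

141 voxels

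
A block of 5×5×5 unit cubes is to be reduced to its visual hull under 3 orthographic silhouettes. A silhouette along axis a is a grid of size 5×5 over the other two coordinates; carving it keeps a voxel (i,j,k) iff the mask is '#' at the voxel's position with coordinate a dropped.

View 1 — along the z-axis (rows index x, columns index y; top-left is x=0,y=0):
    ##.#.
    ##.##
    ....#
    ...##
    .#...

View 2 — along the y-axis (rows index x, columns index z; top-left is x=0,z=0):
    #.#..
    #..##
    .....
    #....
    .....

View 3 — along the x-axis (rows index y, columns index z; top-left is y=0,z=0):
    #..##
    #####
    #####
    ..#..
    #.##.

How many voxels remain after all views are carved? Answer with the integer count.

13 voxels

before carving: 125 voxels (5×5×5)
carve view 1 (along z, XY-mask fill 11/25): 55 voxels remain
carve view 2 (along y, XZ-mask fill 6/25): 20 voxels remain
carve view 3 (along x, YZ-mask fill 17/25): 13 voxels remain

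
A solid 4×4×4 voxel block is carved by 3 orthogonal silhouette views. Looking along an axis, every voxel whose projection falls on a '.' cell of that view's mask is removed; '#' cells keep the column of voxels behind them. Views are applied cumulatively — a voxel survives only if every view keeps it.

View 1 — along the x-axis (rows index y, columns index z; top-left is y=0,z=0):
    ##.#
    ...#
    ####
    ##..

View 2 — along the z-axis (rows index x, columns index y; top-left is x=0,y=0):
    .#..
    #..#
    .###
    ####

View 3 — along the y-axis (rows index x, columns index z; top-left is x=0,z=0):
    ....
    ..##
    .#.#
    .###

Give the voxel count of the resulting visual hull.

voxel count = 12

full grid |V| = 64
step 1: project along x, AND mask (10/16) → |grid| = 40
step 2: project along z, AND mask (10/16) → |grid| = 23
step 3: project along y, AND mask (7/16) → |grid| = 12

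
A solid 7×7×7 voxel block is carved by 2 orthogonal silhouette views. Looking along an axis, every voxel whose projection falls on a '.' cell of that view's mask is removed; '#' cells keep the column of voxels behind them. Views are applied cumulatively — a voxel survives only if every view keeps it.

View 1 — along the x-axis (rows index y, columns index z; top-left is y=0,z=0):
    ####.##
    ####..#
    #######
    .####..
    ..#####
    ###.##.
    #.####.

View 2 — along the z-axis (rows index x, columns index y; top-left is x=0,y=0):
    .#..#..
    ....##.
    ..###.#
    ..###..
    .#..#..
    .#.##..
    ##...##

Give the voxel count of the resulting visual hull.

full grid |V| = 343
[1] x-view keeps 37 columns → grid now 259
[2] z-view keeps 20 columns → grid now 102

remaining voxels: 102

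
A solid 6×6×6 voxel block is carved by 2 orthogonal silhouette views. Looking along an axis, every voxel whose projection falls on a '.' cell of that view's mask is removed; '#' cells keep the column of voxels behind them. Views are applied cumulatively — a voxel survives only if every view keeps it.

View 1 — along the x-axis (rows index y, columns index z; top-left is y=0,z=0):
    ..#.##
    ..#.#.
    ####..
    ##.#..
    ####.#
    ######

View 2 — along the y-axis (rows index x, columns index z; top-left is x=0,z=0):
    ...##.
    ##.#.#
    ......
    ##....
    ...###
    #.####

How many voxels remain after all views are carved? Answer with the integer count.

full grid |V| = 216
  1. axis=0 (YZ plane), |mask|=23  ⇒  voxels=138
  2. axis=1 (XZ plane), |mask|=16  ⇒  voxels=59

|visual hull| = 59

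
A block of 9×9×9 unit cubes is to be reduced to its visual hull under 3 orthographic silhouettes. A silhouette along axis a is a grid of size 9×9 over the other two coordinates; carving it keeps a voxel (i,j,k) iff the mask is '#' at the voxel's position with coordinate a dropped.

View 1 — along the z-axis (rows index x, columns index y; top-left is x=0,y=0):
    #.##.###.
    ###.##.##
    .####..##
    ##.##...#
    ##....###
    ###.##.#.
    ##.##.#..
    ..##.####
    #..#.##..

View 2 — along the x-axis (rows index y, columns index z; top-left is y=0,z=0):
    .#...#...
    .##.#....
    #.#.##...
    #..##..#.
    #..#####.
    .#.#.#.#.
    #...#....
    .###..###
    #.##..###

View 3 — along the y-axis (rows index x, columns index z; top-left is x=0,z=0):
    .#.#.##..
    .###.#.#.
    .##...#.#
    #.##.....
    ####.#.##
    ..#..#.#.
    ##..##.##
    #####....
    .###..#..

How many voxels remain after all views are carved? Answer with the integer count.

initial block: 9^3 = 729
after view 1 [z-axis, 50 of 81 cells solid] → remaining = 450
after view 2 [x-axis, 37 of 81 cells solid] → remaining = 202
after view 3 [y-axis, 41 of 81 cells solid] → remaining = 107

|visual hull| = 107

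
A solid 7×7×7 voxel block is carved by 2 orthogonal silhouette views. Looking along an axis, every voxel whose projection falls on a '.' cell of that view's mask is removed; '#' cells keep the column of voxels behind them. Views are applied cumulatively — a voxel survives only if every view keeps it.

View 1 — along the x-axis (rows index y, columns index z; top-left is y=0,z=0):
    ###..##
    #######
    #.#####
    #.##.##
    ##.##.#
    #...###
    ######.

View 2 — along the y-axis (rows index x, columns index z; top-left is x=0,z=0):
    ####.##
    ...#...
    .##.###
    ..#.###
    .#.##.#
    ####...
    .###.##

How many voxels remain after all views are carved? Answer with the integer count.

|visual hull| = 153

initial block: 7^3 = 343
  1. axis=0 (YZ plane), |mask|=38  ⇒  voxels=266
  2. axis=1 (XZ plane), |mask|=29  ⇒  voxels=153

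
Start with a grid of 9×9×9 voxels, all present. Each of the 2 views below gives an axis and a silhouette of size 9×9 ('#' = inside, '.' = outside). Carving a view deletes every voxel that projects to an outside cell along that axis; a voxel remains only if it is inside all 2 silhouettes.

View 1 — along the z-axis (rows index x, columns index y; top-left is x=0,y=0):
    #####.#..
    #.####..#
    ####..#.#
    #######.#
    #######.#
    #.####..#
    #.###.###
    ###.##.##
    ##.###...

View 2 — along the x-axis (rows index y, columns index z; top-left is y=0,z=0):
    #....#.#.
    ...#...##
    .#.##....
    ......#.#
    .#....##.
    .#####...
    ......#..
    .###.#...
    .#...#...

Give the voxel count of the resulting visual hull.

full grid |V| = 729
after view 1 [z-axis, 59 of 81 cells solid] → remaining = 531
after view 2 [x-axis, 26 of 81 cells solid] → remaining = 166

|visual hull| = 166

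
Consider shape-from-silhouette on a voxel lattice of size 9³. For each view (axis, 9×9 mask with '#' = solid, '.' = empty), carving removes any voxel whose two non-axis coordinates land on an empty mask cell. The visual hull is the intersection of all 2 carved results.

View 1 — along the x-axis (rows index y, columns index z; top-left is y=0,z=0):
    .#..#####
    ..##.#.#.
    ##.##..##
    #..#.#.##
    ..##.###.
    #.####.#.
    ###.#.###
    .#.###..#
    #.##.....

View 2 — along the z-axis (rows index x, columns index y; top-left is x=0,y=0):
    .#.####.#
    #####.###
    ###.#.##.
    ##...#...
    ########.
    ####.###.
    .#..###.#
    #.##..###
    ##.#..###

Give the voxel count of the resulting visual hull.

full grid |V| = 729
after view 1 [x-axis, 47 of 81 cells solid] → remaining = 423
after view 2 [z-axis, 55 of 81 cells solid] → remaining = 290

remaining voxels: 290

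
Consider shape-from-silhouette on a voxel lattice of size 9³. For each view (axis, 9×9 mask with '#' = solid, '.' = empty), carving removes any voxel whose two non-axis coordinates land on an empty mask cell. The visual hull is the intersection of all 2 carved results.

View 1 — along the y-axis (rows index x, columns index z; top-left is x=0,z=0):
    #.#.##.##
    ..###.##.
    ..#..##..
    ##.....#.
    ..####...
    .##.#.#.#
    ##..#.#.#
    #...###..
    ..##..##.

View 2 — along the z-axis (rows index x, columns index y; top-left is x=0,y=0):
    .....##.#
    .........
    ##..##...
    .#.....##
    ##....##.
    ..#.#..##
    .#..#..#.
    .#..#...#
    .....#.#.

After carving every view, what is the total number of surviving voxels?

full grid |V| = 729
after view 1 [y-axis, 39 of 81 cells solid] → remaining = 351
after view 2 [z-axis, 26 of 81 cells solid] → remaining = 110

|visual hull| = 110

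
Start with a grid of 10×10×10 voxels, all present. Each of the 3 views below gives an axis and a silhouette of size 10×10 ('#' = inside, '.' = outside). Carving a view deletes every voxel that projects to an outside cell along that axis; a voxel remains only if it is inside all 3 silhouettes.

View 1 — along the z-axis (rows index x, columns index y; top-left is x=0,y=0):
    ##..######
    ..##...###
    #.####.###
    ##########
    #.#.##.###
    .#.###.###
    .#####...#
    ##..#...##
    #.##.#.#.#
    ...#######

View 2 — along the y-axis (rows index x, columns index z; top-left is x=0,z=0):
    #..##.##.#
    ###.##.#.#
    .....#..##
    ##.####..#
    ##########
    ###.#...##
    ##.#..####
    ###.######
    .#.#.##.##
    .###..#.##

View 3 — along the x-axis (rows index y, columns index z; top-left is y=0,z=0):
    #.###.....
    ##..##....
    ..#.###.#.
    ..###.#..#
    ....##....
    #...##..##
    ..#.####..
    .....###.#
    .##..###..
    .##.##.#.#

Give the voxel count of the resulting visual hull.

full grid |V| = 1000
  1. axis=2 (XY plane), |mask|=69  ⇒  voxels=690
  2. axis=1 (XZ plane), |mask|=67  ⇒  voxels=454
  3. axis=0 (YZ plane), |mask|=45  ⇒  voxels=198

198 voxels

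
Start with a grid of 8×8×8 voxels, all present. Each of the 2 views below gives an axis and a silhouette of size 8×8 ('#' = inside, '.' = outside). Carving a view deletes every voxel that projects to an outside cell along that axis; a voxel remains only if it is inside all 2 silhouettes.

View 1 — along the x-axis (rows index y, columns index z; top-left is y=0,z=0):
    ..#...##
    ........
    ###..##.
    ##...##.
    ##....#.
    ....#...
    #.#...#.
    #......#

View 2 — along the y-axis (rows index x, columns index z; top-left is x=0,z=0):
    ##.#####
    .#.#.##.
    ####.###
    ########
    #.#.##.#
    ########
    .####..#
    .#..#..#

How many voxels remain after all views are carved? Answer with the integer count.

|visual hull| = 118

start: 8×8×8 = 512 voxels
  1. axis=0 (YZ plane), |mask|=21  ⇒  voxels=168
  2. axis=1 (XZ plane), |mask|=47  ⇒  voxels=118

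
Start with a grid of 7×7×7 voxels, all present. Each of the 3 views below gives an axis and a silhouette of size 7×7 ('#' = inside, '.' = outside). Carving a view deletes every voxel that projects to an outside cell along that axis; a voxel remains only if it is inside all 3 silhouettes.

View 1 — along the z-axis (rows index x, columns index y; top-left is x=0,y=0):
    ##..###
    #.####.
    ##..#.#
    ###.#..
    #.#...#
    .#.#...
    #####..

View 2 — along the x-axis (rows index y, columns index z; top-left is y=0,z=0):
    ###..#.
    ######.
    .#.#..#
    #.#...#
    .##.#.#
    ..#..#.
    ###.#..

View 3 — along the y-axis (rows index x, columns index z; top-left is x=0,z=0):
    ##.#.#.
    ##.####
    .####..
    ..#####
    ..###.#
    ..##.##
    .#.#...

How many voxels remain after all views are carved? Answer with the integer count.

full grid |V| = 343
step 1: project along z, AND mask (28/49) → |grid| = 196
step 2: project along x, AND mask (26/49) → |grid| = 111
step 3: project along y, AND mask (29/49) → |grid| = 62

voxel count = 62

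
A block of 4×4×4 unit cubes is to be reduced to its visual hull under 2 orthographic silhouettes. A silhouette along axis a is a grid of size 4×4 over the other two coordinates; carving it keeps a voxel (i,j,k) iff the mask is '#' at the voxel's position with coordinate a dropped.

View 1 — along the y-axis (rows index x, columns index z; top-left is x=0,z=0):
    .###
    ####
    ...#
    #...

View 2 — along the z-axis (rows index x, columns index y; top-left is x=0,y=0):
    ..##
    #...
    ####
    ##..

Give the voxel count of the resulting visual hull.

voxel count = 16

before carving: 64 voxels (4×4×4)
[1] y-view keeps 9 columns → grid now 36
[2] z-view keeps 9 columns → grid now 16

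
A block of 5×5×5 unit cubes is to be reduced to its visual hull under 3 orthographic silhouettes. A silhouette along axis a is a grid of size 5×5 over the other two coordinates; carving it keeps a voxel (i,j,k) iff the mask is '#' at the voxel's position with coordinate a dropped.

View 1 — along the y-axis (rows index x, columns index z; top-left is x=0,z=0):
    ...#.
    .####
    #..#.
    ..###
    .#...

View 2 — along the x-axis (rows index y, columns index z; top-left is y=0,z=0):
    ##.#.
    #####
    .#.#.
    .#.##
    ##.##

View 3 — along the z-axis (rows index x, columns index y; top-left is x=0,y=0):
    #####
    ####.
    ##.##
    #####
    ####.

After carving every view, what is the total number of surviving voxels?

36 voxels

full grid |V| = 125
  1. axis=1 (XZ plane), |mask|=11  ⇒  voxels=55
  2. axis=0 (YZ plane), |mask|=17  ⇒  voxels=41
  3. axis=2 (XY plane), |mask|=22  ⇒  voxels=36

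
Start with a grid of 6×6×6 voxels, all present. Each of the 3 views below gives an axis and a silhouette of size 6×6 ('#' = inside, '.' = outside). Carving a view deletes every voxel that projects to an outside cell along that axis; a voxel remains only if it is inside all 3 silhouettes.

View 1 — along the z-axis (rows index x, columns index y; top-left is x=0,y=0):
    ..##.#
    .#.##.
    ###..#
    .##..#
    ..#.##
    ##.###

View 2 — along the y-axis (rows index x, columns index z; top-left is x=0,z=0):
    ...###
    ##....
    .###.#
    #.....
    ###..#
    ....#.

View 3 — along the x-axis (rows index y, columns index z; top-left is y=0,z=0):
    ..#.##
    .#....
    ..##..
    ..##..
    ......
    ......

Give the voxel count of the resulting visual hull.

full grid |V| = 216
[1] z-view keeps 21 columns → grid now 126
[2] y-view keeps 15 columns → grid now 51
[3] x-view keeps 8 columns → grid now 10

10 voxels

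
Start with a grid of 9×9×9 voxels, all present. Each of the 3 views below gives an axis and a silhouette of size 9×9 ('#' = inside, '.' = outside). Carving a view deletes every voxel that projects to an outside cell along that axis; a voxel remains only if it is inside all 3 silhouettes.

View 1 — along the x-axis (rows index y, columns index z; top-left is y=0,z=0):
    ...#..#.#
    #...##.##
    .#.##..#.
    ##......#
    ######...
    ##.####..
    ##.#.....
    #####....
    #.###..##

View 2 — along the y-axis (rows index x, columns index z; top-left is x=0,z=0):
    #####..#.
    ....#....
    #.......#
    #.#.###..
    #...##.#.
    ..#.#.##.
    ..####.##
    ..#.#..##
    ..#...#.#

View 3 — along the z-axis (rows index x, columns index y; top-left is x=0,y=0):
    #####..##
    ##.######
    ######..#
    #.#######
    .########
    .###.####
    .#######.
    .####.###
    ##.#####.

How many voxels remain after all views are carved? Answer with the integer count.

start: 9×9×9 = 729 voxels
[1] x-view keeps 41 columns → grid now 369
[2] y-view keeps 35 columns → grid now 154
[3] z-view keeps 66 columns → grid now 127

remaining voxels: 127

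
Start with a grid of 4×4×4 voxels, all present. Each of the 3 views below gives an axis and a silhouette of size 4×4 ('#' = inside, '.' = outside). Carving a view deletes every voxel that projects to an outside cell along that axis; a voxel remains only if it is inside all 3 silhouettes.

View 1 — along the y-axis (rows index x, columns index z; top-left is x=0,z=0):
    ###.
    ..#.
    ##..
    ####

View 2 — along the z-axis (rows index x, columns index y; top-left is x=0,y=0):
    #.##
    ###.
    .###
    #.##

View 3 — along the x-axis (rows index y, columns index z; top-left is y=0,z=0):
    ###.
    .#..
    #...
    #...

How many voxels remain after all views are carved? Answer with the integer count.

full grid |V| = 64
  1. axis=1 (XZ plane), |mask|=10  ⇒  voxels=40
  2. axis=2 (XY plane), |mask|=12  ⇒  voxels=30
  3. axis=0 (YZ plane), |mask|=6  ⇒  voxels=14

|visual hull| = 14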